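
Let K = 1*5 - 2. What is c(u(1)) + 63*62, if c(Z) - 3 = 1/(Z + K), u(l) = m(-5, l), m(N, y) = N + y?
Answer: 3908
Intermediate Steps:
u(l) = -5 + l
K = 3 (K = 5 - 2 = 3)
c(Z) = 3 + 1/(3 + Z) (c(Z) = 3 + 1/(Z + 3) = 3 + 1/(3 + Z))
c(u(1)) + 63*62 = (10 + 3*(-5 + 1))/(3 + (-5 + 1)) + 63*62 = (10 + 3*(-4))/(3 - 4) + 3906 = (10 - 12)/(-1) + 3906 = -1*(-2) + 3906 = 2 + 3906 = 3908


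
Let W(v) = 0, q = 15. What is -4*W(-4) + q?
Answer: 15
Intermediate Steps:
-4*W(-4) + q = -4*0 + 15 = 0 + 15 = 15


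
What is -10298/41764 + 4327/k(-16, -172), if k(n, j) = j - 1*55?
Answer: -91525237/4740214 ≈ -19.308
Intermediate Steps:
k(n, j) = -55 + j (k(n, j) = j - 55 = -55 + j)
-10298/41764 + 4327/k(-16, -172) = -10298/41764 + 4327/(-55 - 172) = -10298*1/41764 + 4327/(-227) = -5149/20882 + 4327*(-1/227) = -5149/20882 - 4327/227 = -91525237/4740214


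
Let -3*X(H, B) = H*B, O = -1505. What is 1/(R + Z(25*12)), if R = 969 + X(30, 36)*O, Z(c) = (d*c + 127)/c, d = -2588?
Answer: 300/162054427 ≈ 1.8512e-6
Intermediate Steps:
X(H, B) = -B*H/3 (X(H, B) = -H*B/3 = -B*H/3)
Z(c) = (127 - 2588*c)/c (Z(c) = (-2588*c + 127)/c = (127 - 2588*c)/c)
R = 542769 (R = 969 - ⅓*36*30*(-1505) = 969 - 360*(-1505) = 969 + 541800 = 542769)
1/(R + Z(25*12)) = 1/(542769 + (-2588 + 127/((25*12)))) = 1/(542769 + (-2588 + 127/300)) = 1/(542769 - 776273/300) = 1/(162054427/300) = 300/162054427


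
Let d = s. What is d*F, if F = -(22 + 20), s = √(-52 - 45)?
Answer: -42*I*√97 ≈ -413.65*I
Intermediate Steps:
s = I*√97 (s = √(-97) = I*√97 ≈ 9.8489*I)
F = -42 (F = -1*42 = -42)
d = I*√97 ≈ 9.8489*I
d*F = (I*√97)*(-42) = -42*I*√97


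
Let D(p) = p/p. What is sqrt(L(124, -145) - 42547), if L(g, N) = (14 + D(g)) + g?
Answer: 6*I*sqrt(1178) ≈ 205.93*I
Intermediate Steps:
D(p) = 1
L(g, N) = 15 + g (L(g, N) = (14 + 1) + g = 15 + g)
sqrt(L(124, -145) - 42547) = sqrt((15 + 124) - 42547) = sqrt(139 - 42547) = sqrt(-42408) = 6*I*sqrt(1178)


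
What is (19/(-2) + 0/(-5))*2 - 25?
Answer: -44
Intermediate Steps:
(19/(-2) + 0/(-5))*2 - 25 = (19*(-1/2) + 0*(-1/5))*2 - 25 = (-19/2 + 0)*2 - 25 = -19/2*2 - 25 = -19 - 25 = -44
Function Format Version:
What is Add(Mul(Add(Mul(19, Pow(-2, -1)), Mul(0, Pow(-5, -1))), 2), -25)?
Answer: -44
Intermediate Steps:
Add(Mul(Add(Mul(19, Pow(-2, -1)), Mul(0, Pow(-5, -1))), 2), -25) = Add(Mul(Add(Mul(19, Rational(-1, 2)), Mul(0, Rational(-1, 5))), 2), -25) = Add(Mul(Add(Rational(-19, 2), 0), 2), -25) = Add(Mul(Rational(-19, 2), 2), -25) = Add(-19, -25) = -44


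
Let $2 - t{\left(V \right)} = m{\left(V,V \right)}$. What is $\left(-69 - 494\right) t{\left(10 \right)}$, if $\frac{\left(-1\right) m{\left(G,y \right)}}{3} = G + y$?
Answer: $-34906$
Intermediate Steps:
$m{\left(G,y \right)} = - 3 G - 3 y$ ($m{\left(G,y \right)} = - 3 \left(G + y\right) = - 3 G - 3 y$)
$t{\left(V \right)} = 2 + 6 V$ ($t{\left(V \right)} = 2 - \left(- 3 V - 3 V\right) = 2 - - 6 V = 2 + 6 V$)
$\left(-69 - 494\right) t{\left(10 \right)} = \left(-69 - 494\right) \left(2 + 6 \cdot 10\right) = - 563 \left(2 + 60\right) = \left(-563\right) 62 = -34906$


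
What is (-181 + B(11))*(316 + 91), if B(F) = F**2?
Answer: -24420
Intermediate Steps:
(-181 + B(11))*(316 + 91) = (-181 + 11**2)*(316 + 91) = (-181 + 121)*407 = -60*407 = -24420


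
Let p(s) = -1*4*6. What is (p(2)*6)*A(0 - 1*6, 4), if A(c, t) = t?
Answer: -576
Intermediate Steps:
p(s) = -24 (p(s) = -4*6 = -24)
(p(2)*6)*A(0 - 1*6, 4) = -24*6*4 = -144*4 = -576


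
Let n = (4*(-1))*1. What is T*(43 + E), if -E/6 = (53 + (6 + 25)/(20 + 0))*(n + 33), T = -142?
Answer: 6708577/5 ≈ 1.3417e+6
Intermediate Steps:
n = -4 (n = -4*1 = -4)
E = -94917/10 (E = -6*(53 + (6 + 25)/(20 + 0))*(-4 + 33) = -6*(53 + 31/20)*29 = -3273*29/10 = -6*31639/20 = -94917/10 ≈ -9491.7)
T*(43 + E) = -142*(43 - 94917/10) = -142*(-94487/10) = 6708577/5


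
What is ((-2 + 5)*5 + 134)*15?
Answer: 2235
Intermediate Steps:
((-2 + 5)*5 + 134)*15 = (3*5 + 134)*15 = (15 + 134)*15 = 149*15 = 2235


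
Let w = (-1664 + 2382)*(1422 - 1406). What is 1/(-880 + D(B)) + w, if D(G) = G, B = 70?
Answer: 9305279/810 ≈ 11488.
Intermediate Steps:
w = 11488 (w = 718*16 = 11488)
1/(-880 + D(B)) + w = 1/(-880 + 70) + 11488 = 1/(-810) + 11488 = -1/810 + 11488 = 9305279/810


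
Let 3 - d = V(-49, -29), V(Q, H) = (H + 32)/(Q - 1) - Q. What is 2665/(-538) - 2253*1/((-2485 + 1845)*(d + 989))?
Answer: -4018177555/811786048 ≈ -4.9498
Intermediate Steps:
V(Q, H) = -Q + (32 + H)/(-1 + Q) (V(Q, H) = (32 + H)/(-1 + Q) - Q = -Q + (32 + H)/(-1 + Q))
d = -2297/50 (d = 3 - (32 - 29 - 49 - 1*(-49)**2)/(-1 - 49) = 3 - (32 - 29 - 49 - 1*2401)/(-50) = 3 - (-1)*(32 - 29 - 49 - 2401)/50 = 3 - (-1)*(-2447)/50 = 3 - 1*2447/50 = 3 - 2447/50 = -2297/50 ≈ -45.940)
2665/(-538) - 2253*1/((-2485 + 1845)*(d + 989)) = 2665/(-538) - 2253*1/((-2485 + 1845)*(-2297/50 + 989)) = 2665*(-1/538) - 2253/((-640*47153/50)) = -2665/538 - 2253/(-3017792/5) = -2665/538 - 2253*(-5/3017792) = -2665/538 + 11265/3017792 = -4018177555/811786048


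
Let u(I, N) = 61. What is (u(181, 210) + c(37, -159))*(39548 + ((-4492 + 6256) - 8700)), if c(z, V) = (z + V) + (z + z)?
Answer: 423956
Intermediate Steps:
c(z, V) = V + 3*z (c(z, V) = (V + z) + 2*z = V + 3*z)
(u(181, 210) + c(37, -159))*(39548 + ((-4492 + 6256) - 8700)) = (61 + (-159 + 3*37))*(39548 + ((-4492 + 6256) - 8700)) = (61 + (-159 + 111))*(39548 + (1764 - 8700)) = (61 - 48)*(39548 - 6936) = 13*32612 = 423956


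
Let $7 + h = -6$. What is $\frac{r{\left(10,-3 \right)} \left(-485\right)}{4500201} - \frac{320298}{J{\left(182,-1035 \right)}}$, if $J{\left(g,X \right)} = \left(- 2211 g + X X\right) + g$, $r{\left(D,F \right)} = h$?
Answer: $- \frac{1437187303373}{3010656970005} \approx -0.47737$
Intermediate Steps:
$h = -13$ ($h = -7 - 6 = -13$)
$r{\left(D,F \right)} = -13$
$J{\left(g,X \right)} = X^{2} - 2210 g$ ($J{\left(g,X \right)} = \left(- 2211 g + X^{2}\right) + g = \left(X^{2} - 2211 g\right) + g = X^{2} - 2210 g$)
$\frac{r{\left(10,-3 \right)} \left(-485\right)}{4500201} - \frac{320298}{J{\left(182,-1035 \right)}} = \frac{\left(-13\right) \left(-485\right)}{4500201} - \frac{320298}{\left(-1035\right)^{2} - 402220} = 6305 \cdot \frac{1}{4500201} - \frac{320298}{1071225 - 402220} = \frac{6305}{4500201} - \frac{320298}{669005} = - \frac{1437187303373}{3010656970005}$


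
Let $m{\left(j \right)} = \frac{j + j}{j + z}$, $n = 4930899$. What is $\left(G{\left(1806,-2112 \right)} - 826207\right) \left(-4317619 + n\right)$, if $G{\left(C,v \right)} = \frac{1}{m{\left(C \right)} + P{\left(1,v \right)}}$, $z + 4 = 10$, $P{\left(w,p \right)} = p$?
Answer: $- \frac{161438992297779840}{318611} \approx -5.067 \cdot 10^{11}$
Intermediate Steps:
$z = 6$ ($z = -4 + 10 = 6$)
$m{\left(j \right)} = \frac{2 j}{6 + j}$ ($m{\left(j \right)} = \frac{j + j}{j + 6} = \frac{2 j}{6 + j}$)
$G{\left(C,v \right)} = \frac{1}{v + \frac{2 C}{6 + C}}$ ($G{\left(C,v \right)} = \frac{1}{\frac{2 C}{6 + C} + v} = \frac{1}{v + \frac{2 C}{6 + C}}$)
$\left(G{\left(1806,-2112 \right)} - 826207\right) \left(-4317619 + n\right) = \left(\frac{6 + 1806}{2 \cdot 1806 - 2112 \left(6 + 1806\right)} - 826207\right) \left(-4317619 + 4930899\right) = \left(\frac{1}{3612 - 3826944} \cdot 1812 - 826207\right) 613280 = \left(\frac{1}{-3823332} \cdot 1812 - 826207\right) 613280 = \left(\left(- \frac{1}{3823332}\right) 1812 - 826207\right) 613280 = \left(- \frac{151}{318611} - 826207\right) 613280 = \left(- \frac{263238638628}{318611}\right) 613280 = - \frac{161438992297779840}{318611}$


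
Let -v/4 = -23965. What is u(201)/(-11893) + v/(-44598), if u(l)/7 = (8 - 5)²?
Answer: -81633761/37886001 ≈ -2.1547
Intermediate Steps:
u(l) = 63 (u(l) = 7*(8 - 5)² = 7*3² = 7*9 = 63)
v = 95860 (v = -4*(-23965) = 95860)
u(201)/(-11893) + v/(-44598) = 63/(-11893) + 95860/(-44598) = 63*(-1/11893) + 95860*(-1/44598) = -9/1699 - 47930/22299 = -81633761/37886001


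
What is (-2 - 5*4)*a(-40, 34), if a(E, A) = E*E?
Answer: -35200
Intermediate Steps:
a(E, A) = E²
(-2 - 5*4)*a(-40, 34) = (-2 - 5*4)*(-40)² = (-2 - 20)*1600 = -22*1600 = -35200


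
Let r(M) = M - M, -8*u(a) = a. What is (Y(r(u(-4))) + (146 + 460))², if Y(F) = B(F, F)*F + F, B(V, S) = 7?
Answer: 367236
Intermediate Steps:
u(a) = -a/8
r(M) = 0
Y(F) = 8*F (Y(F) = 7*F + F = 8*F)
(Y(r(u(-4))) + (146 + 460))² = (8*0 + (146 + 460))² = (0 + 606)² = 606² = 367236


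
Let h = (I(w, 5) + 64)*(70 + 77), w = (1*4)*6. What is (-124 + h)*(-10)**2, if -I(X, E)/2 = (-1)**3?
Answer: 957800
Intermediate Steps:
w = 24 (w = 4*6 = 24)
I(X, E) = 2 (I(X, E) = -2*(-1)**3 = -2*(-1) = 2)
h = 9702 (h = (2 + 64)*(70 + 77) = 66*147 = 9702)
(-124 + h)*(-10)**2 = (-124 + 9702)*(-10)**2 = 9578*100 = 957800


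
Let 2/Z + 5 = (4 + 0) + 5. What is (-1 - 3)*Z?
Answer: -2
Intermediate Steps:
Z = 1/2 (Z = 2/(-5 + ((4 + 0) + 5)) = 2/(-5 + (4 + 5)) = 2/(-5 + 9) = 2/4 = 2*(1/4) = 1/2 ≈ 0.50000)
(-1 - 3)*Z = (-1 - 3)*(1/2) = -4*1/2 = -2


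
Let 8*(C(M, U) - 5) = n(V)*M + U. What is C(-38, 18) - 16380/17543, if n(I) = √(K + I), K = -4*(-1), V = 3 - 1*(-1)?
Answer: 443227/70172 - 19*√2/2 ≈ -7.1187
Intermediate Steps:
V = 4 (V = 3 + 1 = 4)
K = 4
n(I) = √(4 + I)
C(M, U) = 5 + U/8 + M*√2/4 (C(M, U) = 5 + (√(4 + 4)*M + U)/8 = 5 + (√8*M + U)/8 = 5 + ((2*√2)*M + U)/8 = 5 + (2*M*√2 + U)/8 = 5 + (U + 2*M*√2)/8 = 5 + (U/8 + M*√2/4) = 5 + U/8 + M*√2/4)
C(-38, 18) - 16380/17543 = (5 + (⅛)*18 + (¼)*(-38)*√2) - 16380/17543 = (5 + 9/4 - 19*√2/2) - 16380/17543 = (29/4 - 19*√2/2) - 1*16380/17543 = (29/4 - 19*√2/2) - 16380/17543 = 443227/70172 - 19*√2/2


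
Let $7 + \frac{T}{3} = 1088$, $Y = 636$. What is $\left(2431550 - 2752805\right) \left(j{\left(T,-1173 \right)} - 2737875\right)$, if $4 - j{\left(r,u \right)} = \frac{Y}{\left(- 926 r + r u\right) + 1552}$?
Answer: $\frac{1197162847159599969}{1361101} \approx 8.7955 \cdot 10^{11}$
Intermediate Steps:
$T = 3243$ ($T = -21 + 3 \cdot 1088 = -21 + 3264 = 3243$)
$j{\left(r,u \right)} = 4 - \frac{636}{1552 - 926 r + r u}$ ($j{\left(r,u \right)} = 4 - \frac{636}{\left(- 926 r + r u\right) + 1552} = 4 - \frac{636}{1552 - 926 r + r u}$)
$\left(2431550 - 2752805\right) \left(j{\left(T,-1173 \right)} - 2737875\right) = \left(2431550 - 2752805\right) \left(\frac{4 \left(1393 - 3003018 + 3243 \left(-1173\right)\right)}{1552 - 3003018 + 3243 \left(-1173\right)} - 2737875\right) = - 321255 \left(\frac{4 \left(1393 - 3003018 - 3804039\right)}{1552 - 3003018 - 3804039} - 2737875\right) = - 321255 \left(4 \frac{1}{-6805505} \left(-6805664\right) - 2737875\right) = - 321255 \left(4 \left(- \frac{1}{6805505}\right) \left(-6805664\right) - 2737875\right) = - 321255 \left(\frac{27222656}{6805505} - 2737875\right) = \left(-321255\right) \left(- \frac{18632594779219}{6805505}\right) = \frac{1197162847159599969}{1361101}$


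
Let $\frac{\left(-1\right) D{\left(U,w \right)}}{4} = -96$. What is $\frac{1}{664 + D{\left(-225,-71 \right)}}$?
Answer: $\frac{1}{1048} \approx 0.0009542$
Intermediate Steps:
$D{\left(U,w \right)} = 384$ ($D{\left(U,w \right)} = \left(-4\right) \left(-96\right) = 384$)
$\frac{1}{664 + D{\left(-225,-71 \right)}} = \frac{1}{664 + 384} = \frac{1}{1048}$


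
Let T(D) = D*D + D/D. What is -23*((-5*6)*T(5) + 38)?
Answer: 17066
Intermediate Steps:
T(D) = 1 + D² (T(D) = D² + 1 = 1 + D²)
-23*((-5*6)*T(5) + 38) = -23*((-5*6)*(1 + 5²) + 38) = -23*(-30*(1 + 25) + 38) = -23*(-30*26 + 38) = -23*(-780 + 38) = -23*(-742) = 17066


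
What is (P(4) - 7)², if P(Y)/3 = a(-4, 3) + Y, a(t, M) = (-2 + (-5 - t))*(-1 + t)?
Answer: 2500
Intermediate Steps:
a(t, M) = (-1 + t)*(-7 - t) (a(t, M) = (-7 - t)*(-1 + t) = (-1 + t)*(-7 - t))
P(Y) = 45 + 3*Y (P(Y) = 3*((7 - 1*(-4)² - 6*(-4)) + Y) = 3*((7 - 1*16 + 24) + Y) = 3*((7 - 16 + 24) + Y) = 3*(15 + Y) = 45 + 3*Y)
(P(4) - 7)² = ((45 + 3*4) - 7)² = ((45 + 12) - 7)² = (57 - 7)² = 50² = 2500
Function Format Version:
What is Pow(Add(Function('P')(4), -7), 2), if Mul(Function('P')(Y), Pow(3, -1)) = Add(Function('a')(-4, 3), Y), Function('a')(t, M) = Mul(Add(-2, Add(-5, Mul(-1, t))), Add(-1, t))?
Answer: 2500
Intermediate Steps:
Function('a')(t, M) = Mul(Add(-1, t), Add(-7, Mul(-1, t))) (Function('a')(t, M) = Mul(Add(-7, Mul(-1, t)), Add(-1, t)) = Mul(Add(-1, t), Add(-7, Mul(-1, t))))
Function('P')(Y) = Add(45, Mul(3, Y)) (Function('P')(Y) = Mul(3, Add(Add(7, Mul(-1, Pow(-4, 2)), Mul(-6, -4)), Y)) = Mul(3, Add(Add(7, Mul(-1, 16), 24), Y)) = Mul(3, Add(Add(7, -16, 24), Y)) = Mul(3, Add(15, Y)) = Add(45, Mul(3, Y)))
Pow(Add(Function('P')(4), -7), 2) = Pow(Add(Add(45, Mul(3, 4)), -7), 2) = Pow(Add(Add(45, 12), -7), 2) = Pow(Add(57, -7), 2) = Pow(50, 2) = 2500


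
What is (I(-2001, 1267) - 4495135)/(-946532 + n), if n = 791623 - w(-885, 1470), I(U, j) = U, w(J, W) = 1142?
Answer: 642448/22293 ≈ 28.818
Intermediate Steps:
n = 790481 (n = 791623 - 1*1142 = 791623 - 1142 = 790481)
(I(-2001, 1267) - 4495135)/(-946532 + n) = (-2001 - 4495135)/(-946532 + 790481) = -4497136/(-156051) = -4497136*(-1/156051) = 642448/22293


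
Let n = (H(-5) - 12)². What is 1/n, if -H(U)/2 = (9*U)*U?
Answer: 1/213444 ≈ 4.6851e-6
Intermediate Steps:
H(U) = -18*U² (H(U) = -2*9*U*U = -18*U²)
n = 213444 (n = (-18*(-5)² - 12)² = (-18*25 - 12)² = (-450 - 12)² = (-462)² = 213444)
1/n = 1/213444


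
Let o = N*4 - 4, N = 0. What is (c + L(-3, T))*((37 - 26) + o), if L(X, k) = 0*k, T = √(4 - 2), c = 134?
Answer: 938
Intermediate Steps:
T = √2 ≈ 1.4142
L(X, k) = 0
o = -4 (o = 0*4 - 4 = 0 - 4 = -4)
(c + L(-3, T))*((37 - 26) + o) = (134 + 0)*((37 - 26) - 4) = 134*(11 - 4) = 134*7 = 938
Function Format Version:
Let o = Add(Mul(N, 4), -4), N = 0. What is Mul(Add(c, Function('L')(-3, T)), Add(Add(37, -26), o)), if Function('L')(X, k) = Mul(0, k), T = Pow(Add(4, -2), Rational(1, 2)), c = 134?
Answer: 938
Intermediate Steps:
T = Pow(2, Rational(1, 2)) ≈ 1.4142
Function('L')(X, k) = 0
o = -4 (o = Add(Mul(0, 4), -4) = Add(0, -4) = -4)
Mul(Add(c, Function('L')(-3, T)), Add(Add(37, -26), o)) = Mul(Add(134, 0), Add(Add(37, -26), -4)) = Mul(134, Add(11, -4)) = Mul(134, 7) = 938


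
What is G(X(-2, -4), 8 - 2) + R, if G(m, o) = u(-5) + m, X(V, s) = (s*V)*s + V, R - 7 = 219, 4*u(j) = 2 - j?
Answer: 775/4 ≈ 193.75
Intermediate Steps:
u(j) = ½ - j/4 (u(j) = (2 - j)/4 = ½ - j/4)
R = 226 (R = 7 + 219 = 226)
X(V, s) = V + V*s² (X(V, s) = (V*s)*s + V = V*s² + V = V + V*s²)
G(m, o) = 7/4 + m (G(m, o) = (½ - ¼*(-5)) + m = (½ + 5/4) + m = 7/4 + m)
G(X(-2, -4), 8 - 2) + R = (7/4 - 2*(1 + (-4)²)) + 226 = (7/4 - 2*(1 + 16)) + 226 = (7/4 - 2*17) + 226 = (7/4 - 34) + 226 = -129/4 + 226 = 775/4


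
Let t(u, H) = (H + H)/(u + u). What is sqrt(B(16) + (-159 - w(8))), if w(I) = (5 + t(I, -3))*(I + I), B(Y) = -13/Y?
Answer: I*sqrt(3741)/4 ≈ 15.291*I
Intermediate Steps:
t(u, H) = H/u (t(u, H) = (2*H)/((2*u)) = (2*H)*(1/(2*u)) = H/u)
w(I) = 2*I*(5 - 3/I) (w(I) = (5 - 3/I)*(I + I) = (5 - 3/I)*(2*I) = 2*I*(5 - 3/I))
sqrt(B(16) + (-159 - w(8))) = sqrt(-13/16 + (-159 - (-6 + 10*8))) = sqrt(-13*1/16 + (-159 - (-6 + 80))) = sqrt(-13/16 + (-159 - 1*74)) = sqrt(-13/16 + (-159 - 74)) = sqrt(-13/16 - 233) = sqrt(-3741/16) = I*sqrt(3741)/4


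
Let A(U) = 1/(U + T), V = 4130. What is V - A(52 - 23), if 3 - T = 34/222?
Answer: 14599439/3535 ≈ 4130.0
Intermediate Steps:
T = 316/111 (T = 3 - 34/222 = 3 - 1*17/111 = 3 - 17/111 = 316/111 ≈ 2.8468)
A(U) = 1/(316/111 + U) (A(U) = 1/(U + 316/111) = 1/(316/111 + U))
V - A(52 - 23) = 4130 - 111/(316 + 111*(52 - 23)) = 4130 - 111/(316 + 111*29) = 4130 - 111/(316 + 3219) = 4130 - 111/3535 = 14599439/3535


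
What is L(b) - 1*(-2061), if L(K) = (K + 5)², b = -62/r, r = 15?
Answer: 463894/225 ≈ 2061.8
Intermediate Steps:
b = -62/15 ≈ -4.1333
L(K) = (5 + K)²
L(b) - 1*(-2061) = (5 - 62/15)² - 1*(-2061) = (13/15)² + 2061 = 169/225 + 2061 = 463894/225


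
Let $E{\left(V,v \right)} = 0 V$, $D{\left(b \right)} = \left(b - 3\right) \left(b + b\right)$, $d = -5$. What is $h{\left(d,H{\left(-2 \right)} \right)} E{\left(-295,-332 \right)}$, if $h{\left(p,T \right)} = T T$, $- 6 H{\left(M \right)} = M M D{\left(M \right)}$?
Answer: $0$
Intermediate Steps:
$D{\left(b \right)} = 2 b \left(-3 + b\right)$ ($D{\left(b \right)} = \left(-3 + b\right) 2 b = 2 b \left(-3 + b\right)$)
$H{\left(M \right)} = - \frac{M^{3} \left(-3 + M\right)}{3}$ ($H{\left(M \right)} = - \frac{M M 2 M \left(-3 + M\right)}{6} = - \frac{M^{2} \cdot 2 M \left(-3 + M\right)}{6} = - \frac{2 M^{3} \left(-3 + M\right)}{6} = - \frac{M^{3} \left(-3 + M\right)}{3}$)
$h{\left(p,T \right)} = T^{2}$
$E{\left(V,v \right)} = 0$
$h{\left(d,H{\left(-2 \right)} \right)} E{\left(-295,-332 \right)} = \left(\frac{\left(-2\right)^{3} \left(3 - -2\right)}{3}\right)^{2} \cdot 0 = \left(\frac{1}{3} \left(-8\right) \left(3 + 2\right)\right)^{2} \cdot 0 = \left(\frac{1}{3} \left(-8\right) 5\right)^{2} \cdot 0 = \left(- \frac{40}{3}\right)^{2} \cdot 0 = \frac{1600}{9} \cdot 0 = 0$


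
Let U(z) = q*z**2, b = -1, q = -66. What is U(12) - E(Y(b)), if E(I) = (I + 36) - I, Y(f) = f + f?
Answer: -9540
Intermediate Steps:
Y(f) = 2*f
U(z) = -66*z**2
E(I) = 36 (E(I) = (36 + I) - I = 36)
U(12) - E(Y(b)) = -66*12**2 - 1*36 = -66*144 - 36 = -9504 - 36 = -9540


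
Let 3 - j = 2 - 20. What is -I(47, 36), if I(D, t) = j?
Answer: -21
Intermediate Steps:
j = 21 (j = 3 - (2 - 20) = 3 - 1*(-18) = 3 + 18 = 21)
I(D, t) = 21
-I(47, 36) = -1*21 = -21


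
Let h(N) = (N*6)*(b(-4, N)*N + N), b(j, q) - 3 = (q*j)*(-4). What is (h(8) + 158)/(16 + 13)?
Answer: 50846/29 ≈ 1753.3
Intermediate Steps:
b(j, q) = 3 - 4*j*q (b(j, q) = 3 + (q*j)*(-4) = 3 + (j*q)*(-4) = 3 - 4*j*q)
h(N) = 6*N*(N + N*(3 + 16*N)) (h(N) = (N*6)*((3 - 4*(-4)*N)*N + N) = (6*N)*((3 + 16*N)*N + N) = (6*N)*(N*(3 + 16*N) + N) = (6*N)*(N + N*(3 + 16*N)) = 6*N*(N + N*(3 + 16*N)))
(h(8) + 158)/(16 + 13) = (8²*(24 + 96*8) + 158)/(16 + 13) = (64*(24 + 768) + 158)/29 = (64*792 + 158)/29 = (50688 + 158)/29 = (1/29)*50846 = 50846/29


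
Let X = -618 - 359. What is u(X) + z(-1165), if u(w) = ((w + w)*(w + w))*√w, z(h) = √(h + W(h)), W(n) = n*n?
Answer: 2*√339015 + 3818116*I*√977 ≈ 1164.5 + 1.1934e+8*I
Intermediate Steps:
W(n) = n²
z(h) = √(h + h²)
X = -977
u(w) = 4*w^(5/2) (u(w) = ((2*w)*(2*w))*√w = (4*w²)*√w = 4*w^(5/2))
u(X) + z(-1165) = 4*(-977)^(5/2) + √(-1165*(1 - 1165)) = 4*(954529*I*√977) + √(-1165*(-1164)) = 3818116*I*√977 + √1356060 = 3818116*I*√977 + 2*√339015 = 2*√339015 + 3818116*I*√977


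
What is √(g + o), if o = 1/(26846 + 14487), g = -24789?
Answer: 26*I*√62647849438/41333 ≈ 157.45*I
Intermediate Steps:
o = 1/41333 ≈ 2.4194e-5
√(g + o) = √(-24789 + 1/41333) = √(-1024603736/41333) = 26*I*√62647849438/41333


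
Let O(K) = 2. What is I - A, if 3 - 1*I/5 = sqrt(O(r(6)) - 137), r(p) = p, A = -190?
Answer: 205 - 15*I*sqrt(15) ≈ 205.0 - 58.095*I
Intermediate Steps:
I = 15 - 15*I*sqrt(15) (I = 15 - 5*sqrt(2 - 137) = 15 - 15*I*sqrt(15) ≈ 15.0 - 58.095*I)
I - A = (15 - 15*I*sqrt(15)) - 1*(-190) = (15 - 15*I*sqrt(15)) + 190 = 205 - 15*I*sqrt(15)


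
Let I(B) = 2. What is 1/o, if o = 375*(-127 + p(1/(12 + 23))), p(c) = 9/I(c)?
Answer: -2/91875 ≈ -2.1769e-5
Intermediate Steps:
p(c) = 9/2
o = -91875/2 (o = 375*(-127 + 9/2) = 375*(-245/2) = -91875/2 ≈ -45938.)
1/o = 1/(-91875/2) = -2/91875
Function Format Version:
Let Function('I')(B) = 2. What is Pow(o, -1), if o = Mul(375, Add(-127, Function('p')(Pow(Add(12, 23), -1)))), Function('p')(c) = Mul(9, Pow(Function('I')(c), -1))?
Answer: Rational(-2, 91875) ≈ -2.1769e-5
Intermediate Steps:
Function('p')(c) = Rational(9, 2) (Function('p')(c) = Mul(9, Pow(2, -1)) = Mul(9, Rational(1, 2)) = Rational(9, 2))
o = Rational(-91875, 2) (o = Mul(375, Add(-127, Rational(9, 2))) = Mul(375, Rational(-245, 2)) = Rational(-91875, 2) ≈ -45938.)
Pow(o, -1) = Pow(Rational(-91875, 2), -1) = Rational(-2, 91875)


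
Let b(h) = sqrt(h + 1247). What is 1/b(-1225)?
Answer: sqrt(22)/22 ≈ 0.21320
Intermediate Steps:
b(h) = sqrt(1247 + h)
1/b(-1225) = 1/(sqrt(1247 - 1225)) = 1/(sqrt(22)) = sqrt(22)/22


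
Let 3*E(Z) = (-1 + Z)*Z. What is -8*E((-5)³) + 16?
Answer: -41984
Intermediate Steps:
E(Z) = Z*(-1 + Z)/3 (E(Z) = ((-1 + Z)*Z)/3 = (Z*(-1 + Z))/3 = Z*(-1 + Z)/3)
-8*E((-5)³) + 16 = -8*(-5)³*(-1 + (-5)³)/3 + 16 = -8*(-125)*(-1 - 125)/3 + 16 = -8*(-125)*(-126)/3 + 16 = -8*5250 + 16 = -42000 + 16 = -41984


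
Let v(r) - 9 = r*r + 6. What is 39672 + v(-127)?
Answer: 55816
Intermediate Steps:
v(r) = 15 + r² (v(r) = 9 + (r*r + 6) = 9 + (r² + 6) = 9 + (6 + r²) = 15 + r²)
39672 + v(-127) = 39672 + (15 + (-127)²) = 39672 + (15 + 16129) = 39672 + 16144 = 55816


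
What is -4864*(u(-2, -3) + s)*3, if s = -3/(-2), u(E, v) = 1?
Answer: -36480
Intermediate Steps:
s = 3/2 (s = -3*(-½) = 3/2 ≈ 1.5000)
-4864*(u(-2, -3) + s)*3 = -4864*(1 + 3/2)*3 = -12160*3 = -4864*15/2 = -36480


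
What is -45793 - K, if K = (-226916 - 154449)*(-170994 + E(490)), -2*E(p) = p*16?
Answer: -66706123403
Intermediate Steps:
E(p) = -8*p (E(p) = -p*16/2 = -8*p)
K = 66706077610 (K = (-226916 - 154449)*(-170994 - 8*490) = -381365*(-170994 - 3920) = -381365*(-174914) = 66706077610)
-45793 - K = -45793 - 1*66706077610 = -45793 - 66706077610 = -66706123403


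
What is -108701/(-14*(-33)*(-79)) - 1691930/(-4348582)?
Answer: 38174805223/11336753274 ≈ 3.3673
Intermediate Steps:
-108701/(-14*(-33)*(-79)) - 1691930/(-4348582) = -108701/(462*(-79)) - 1691930*(-1/4348582) = -108701/(-36498) + 845965/2174291 = -108701*(-1/36498) + 845965/2174291 = 108701/36498 + 845965/2174291 = 38174805223/11336753274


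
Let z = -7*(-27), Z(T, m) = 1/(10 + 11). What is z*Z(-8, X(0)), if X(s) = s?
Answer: 9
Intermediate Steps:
Z(T, m) = 1/21
z = 189
z*Z(-8, X(0)) = 189*(1/21) = 9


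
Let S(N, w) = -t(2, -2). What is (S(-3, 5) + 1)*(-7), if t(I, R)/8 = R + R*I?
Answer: -343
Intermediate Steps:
t(I, R) = 8*R + 8*I*R (t(I, R) = 8*(R + R*I) = 8*(R + I*R) = 8*R + 8*I*R)
S(N, w) = 48 (S(N, w) = -8*(-2)*(1 + 2) = -8*(-2)*3 = -1*(-48) = 48)
(S(-3, 5) + 1)*(-7) = (48 + 1)*(-7) = 49*(-7) = -343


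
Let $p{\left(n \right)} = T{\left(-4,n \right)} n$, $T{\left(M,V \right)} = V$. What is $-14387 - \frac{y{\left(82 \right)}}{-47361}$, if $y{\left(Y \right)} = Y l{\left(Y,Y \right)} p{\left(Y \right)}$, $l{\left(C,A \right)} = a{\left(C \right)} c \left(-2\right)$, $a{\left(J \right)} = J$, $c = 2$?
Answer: $- \frac{862231411}{47361} \approx -18206.0$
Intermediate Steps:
$l{\left(C,A \right)} = - 4 C$ ($l{\left(C,A \right)} = C 2 \left(-2\right) = 2 C \left(-2\right) = - 4 C$)
$p{\left(n \right)} = n^{2}$ ($p{\left(n \right)} = n n = n^{2}$)
$y{\left(Y \right)} = - 4 Y^{4}$ ($y{\left(Y \right)} = Y \left(- 4 Y\right) Y^{2} = - 4 Y^{2} Y^{2} = - 4 Y^{4}$)
$-14387 - \frac{y{\left(82 \right)}}{-47361} = -14387 - \frac{\left(-4\right) 82^{4}}{-47361} = -14387 - \left(-4\right) 45212176 \left(- \frac{1}{47361}\right) = -14387 - \left(-180848704\right) \left(- \frac{1}{47361}\right) = -14387 - \frac{180848704}{47361} = - \frac{862231411}{47361}$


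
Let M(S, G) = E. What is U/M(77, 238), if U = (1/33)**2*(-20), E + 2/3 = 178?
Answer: -5/48279 ≈ -0.00010356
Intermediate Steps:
E = 532/3 (E = -2/3 + 178 = 532/3 ≈ 177.33)
M(S, G) = 532/3
U = -20/1089 (U = (1/33)**2*(-20) = (1/1089)*(-20) = -20/1089 ≈ -0.018365)
U/M(77, 238) = -20/(1089*532/3) = -20/1089*3/532 = -5/48279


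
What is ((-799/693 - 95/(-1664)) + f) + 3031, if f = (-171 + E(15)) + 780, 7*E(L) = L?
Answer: 599811517/164736 ≈ 3641.0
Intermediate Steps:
E(L) = L/7
f = 4278/7 (f = (-171 + (⅐)*15) + 780 = (-171 + 15/7) + 780 = -1182/7 + 780 = 4278/7 ≈ 611.14)
((-799/693 - 95/(-1664)) + f) + 3031 = ((-799/693 - 95/(-1664)) + 4278/7) + 3031 = ((-799*1/693 - 95*(-1/1664)) + 4278/7) + 3031 = ((-799/693 + 95/1664) + 4278/7) + 3031 = (-1263701/1153152 + 4278/7) + 3031 = 100496701/164736 + 3031 = 599811517/164736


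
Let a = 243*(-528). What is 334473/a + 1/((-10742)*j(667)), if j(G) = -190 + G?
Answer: -31737364909/12174467184 ≈ -2.6069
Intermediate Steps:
a = -128304
334473/a + 1/((-10742)*j(667)) = 334473/(-128304) + 1/((-10742)*(-190 + 667)) = 334473*(-1/128304) - 1/10742/477 = -111491/42768 - 1/10742*1/477 = -111491/42768 - 1/5123934 = -31737364909/12174467184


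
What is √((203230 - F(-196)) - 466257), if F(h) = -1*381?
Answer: I*√262646 ≈ 512.49*I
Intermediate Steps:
F(h) = -381
√((203230 - F(-196)) - 466257) = √((203230 - 1*(-381)) - 466257) = √((203230 + 381) - 466257) = √(203611 - 466257) = √(-262646) = I*√262646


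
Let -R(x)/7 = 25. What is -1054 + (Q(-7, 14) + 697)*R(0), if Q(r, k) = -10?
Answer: -121279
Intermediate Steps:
R(x) = -175 (R(x) = -7*25 = -175)
-1054 + (Q(-7, 14) + 697)*R(0) = -1054 + (-10 + 697)*(-175) = -1054 + 687*(-175) = -1054 - 120225 = -121279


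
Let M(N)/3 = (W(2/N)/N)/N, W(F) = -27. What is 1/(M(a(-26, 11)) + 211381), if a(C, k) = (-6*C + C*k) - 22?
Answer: 23104/4883746543 ≈ 4.7308e-6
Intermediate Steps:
a(C, k) = -22 - 6*C + C*k
M(N) = -81/N² (M(N) = 3*((-27/N)/N) = 3*(-27/N²) = -81/N²)
1/(M(a(-26, 11)) + 211381) = 1/(-81/(-22 - 6*(-26) - 26*11)² + 211381) = 1/(-81/(-22 + 156 - 286)² + 211381) = 1/(-81/(-152)² + 211381) = 1/(-81*1/23104 + 211381) = 1/(-81/23104 + 211381) = 1/(4883746543/23104) = 23104/4883746543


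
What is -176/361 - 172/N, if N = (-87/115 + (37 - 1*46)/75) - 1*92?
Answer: 6575949/4819711 ≈ 1.3644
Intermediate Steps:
N = -53404/575 (N = (-87*1/115 + (37 - 46)*(1/75)) - 92 = (-87/115 - 9*1/75) - 92 = (-87/115 - 3/25) - 92 = -504/575 - 92 = -53404/575 ≈ -92.876)
-176/361 - 172/N = -176/361 - 172/(-53404/575) = -176*1/361 - 172*(-575/53404) = -176/361 + 24725/13351 = 6575949/4819711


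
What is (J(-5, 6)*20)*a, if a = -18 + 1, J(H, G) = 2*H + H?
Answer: 5100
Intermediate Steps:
J(H, G) = 3*H
a = -17
(J(-5, 6)*20)*a = ((3*(-5))*20)*(-17) = -15*20*(-17) = -300*(-17) = 5100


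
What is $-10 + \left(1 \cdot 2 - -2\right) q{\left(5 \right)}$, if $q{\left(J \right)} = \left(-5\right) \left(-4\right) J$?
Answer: $390$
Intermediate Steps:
$q{\left(J \right)} = 20 J$
$-10 + \left(1 \cdot 2 - -2\right) q{\left(5 \right)} = -10 + \left(1 \cdot 2 - -2\right) 20 \cdot 5 = -10 + \left(2 + 2\right) 100 = -10 + 4 \cdot 100 = -10 + 400 = 390$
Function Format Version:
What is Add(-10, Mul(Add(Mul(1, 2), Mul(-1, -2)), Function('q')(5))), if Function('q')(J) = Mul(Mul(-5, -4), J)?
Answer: 390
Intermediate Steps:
Function('q')(J) = Mul(20, J)
Add(-10, Mul(Add(Mul(1, 2), Mul(-1, -2)), Function('q')(5))) = Add(-10, Mul(Add(Mul(1, 2), Mul(-1, -2)), Mul(20, 5))) = Add(-10, Mul(Add(2, 2), 100)) = Add(-10, Mul(4, 100)) = Add(-10, 400) = 390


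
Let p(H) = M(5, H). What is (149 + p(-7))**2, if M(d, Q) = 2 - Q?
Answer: 24964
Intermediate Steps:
p(H) = 2 - H
(149 + p(-7))**2 = (149 + (2 - 1*(-7)))**2 = (149 + (2 + 7))**2 = (149 + 9)**2 = 158**2 = 24964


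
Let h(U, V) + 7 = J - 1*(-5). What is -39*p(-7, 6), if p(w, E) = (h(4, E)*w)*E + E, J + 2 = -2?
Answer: -10062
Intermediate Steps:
J = -4 (J = -2 - 2 = -4)
h(U, V) = -6 (h(U, V) = -7 + (-4 - 1*(-5)) = -7 + (-4 + 5) = -7 + 1 = -6)
p(w, E) = E - 6*E*w (p(w, E) = (-6*w)*E + E = -6*E*w + E = E - 6*E*w)
-39*p(-7, 6) = -234*(1 - 6*(-7)) = -234*(1 + 42) = -234*43 = -39*258 = -10062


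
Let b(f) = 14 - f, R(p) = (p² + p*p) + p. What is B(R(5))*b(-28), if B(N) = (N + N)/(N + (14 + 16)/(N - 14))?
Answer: 37884/457 ≈ 82.897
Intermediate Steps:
R(p) = p + 2*p² (R(p) = (p² + p²) + p = 2*p² + p = p + 2*p²)
B(N) = 2*N/(N + 30/(-14 + N)) (B(N) = (2*N)/(N + 30/(-14 + N)) = 2*N/(N + 30/(-14 + N)))
B(R(5))*b(-28) = (2*(5*(1 + 2*5))*(-14 + 5*(1 + 2*5))/(30 + (5*(1 + 2*5))² - 70*(1 + 2*5)))*(14 - 1*(-28)) = (2*(5*(1 + 10))*(-14 + 5*(1 + 10))/(30 + (5*(1 + 10))² - 70*(1 + 10)))*(14 + 28) = (2*(5*11)*(-14 + 5*11)/(30 + (5*11)² - 70*11))*42 = (2*55*(-14 + 55)/(30 + 55² - 14*55))*42 = (2*55*41/(30 + 3025 - 770))*42 = (2*55*41/2285)*42 = (2*55*(1/2285)*41)*42 = (902/457)*42 = 37884/457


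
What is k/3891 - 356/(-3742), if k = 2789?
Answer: 5910817/7280061 ≈ 0.81192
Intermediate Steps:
k/3891 - 356/(-3742) = 2789/3891 - 356/(-3742) = 2789*(1/3891) - 356*(-1/3742) = 2789/3891 + 178/1871 = 5910817/7280061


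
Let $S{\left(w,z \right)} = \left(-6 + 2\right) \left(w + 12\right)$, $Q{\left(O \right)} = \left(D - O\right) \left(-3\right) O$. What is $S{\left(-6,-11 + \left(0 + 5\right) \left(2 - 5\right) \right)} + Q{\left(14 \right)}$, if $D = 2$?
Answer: $480$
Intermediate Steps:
$Q{\left(O \right)} = O \left(-6 + 3 O\right)$ ($Q{\left(O \right)} = \left(2 - O\right) \left(-3\right) O = \left(-6 + 3 O\right) O = O \left(-6 + 3 O\right)$)
$S{\left(w,z \right)} = -48 - 4 w$ ($S{\left(w,z \right)} = - 4 \left(12 + w\right) = -48 - 4 w$)
$S{\left(-6,-11 + \left(0 + 5\right) \left(2 - 5\right) \right)} + Q{\left(14 \right)} = \left(-48 - -24\right) + 3 \cdot 14 \left(-2 + 14\right) = \left(-48 + 24\right) + 3 \cdot 14 \cdot 12 = -24 + 504 = 480$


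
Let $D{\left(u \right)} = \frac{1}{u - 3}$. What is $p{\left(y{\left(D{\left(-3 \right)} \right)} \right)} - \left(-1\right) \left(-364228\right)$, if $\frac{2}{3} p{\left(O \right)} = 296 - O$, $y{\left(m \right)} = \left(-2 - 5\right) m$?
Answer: $- \frac{1455143}{4} \approx -3.6379 \cdot 10^{5}$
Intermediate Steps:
$D{\left(u \right)} = \frac{1}{-3 + u}$
$y{\left(m \right)} = - 7 m$
$p{\left(O \right)} = 444 - \frac{3 O}{2}$ ($p{\left(O \right)} = \frac{3 \left(296 - O\right)}{2} = 444 - \frac{3 O}{2}$)
$p{\left(y{\left(D{\left(-3 \right)} \right)} \right)} - \left(-1\right) \left(-364228\right) = \left(444 - \frac{3 \left(- \frac{7}{-3 - 3}\right)}{2}\right) - \left(-1\right) \left(-364228\right) = \left(444 - \frac{3 \left(- \frac{7}{-6}\right)}{2}\right) - 364228 = \left(444 - \frac{3 \left(\left(-7\right) \left(- \frac{1}{6}\right)\right)}{2}\right) - 364228 = \left(444 - \frac{7}{4}\right) - 364228 = \frac{1769}{4} - 364228 = - \frac{1455143}{4}$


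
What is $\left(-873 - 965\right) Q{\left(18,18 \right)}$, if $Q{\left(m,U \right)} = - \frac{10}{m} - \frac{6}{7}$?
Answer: $\frac{163582}{63} \approx 2596.5$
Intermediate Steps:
$Q{\left(m,U \right)} = - \frac{6}{7} - \frac{10}{m}$ ($Q{\left(m,U \right)} = - \frac{10}{m} - \frac{6}{7} = - \frac{6}{7} - \frac{10}{m}$)
$\left(-873 - 965\right) Q{\left(18,18 \right)} = \left(-873 - 965\right) \left(- \frac{6}{7} - \frac{10}{18}\right) = \left(-873 - 965\right) \left(- \frac{6}{7} - \frac{5}{9}\right) = - 1838 \left(- \frac{6}{7} - \frac{5}{9}\right) = \left(-1838\right) \left(- \frac{89}{63}\right) = \frac{163582}{63}$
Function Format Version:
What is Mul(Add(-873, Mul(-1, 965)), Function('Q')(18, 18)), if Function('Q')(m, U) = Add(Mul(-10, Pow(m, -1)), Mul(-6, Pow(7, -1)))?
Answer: Rational(163582, 63) ≈ 2596.5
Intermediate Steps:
Function('Q')(m, U) = Add(Rational(-6, 7), Mul(-10, Pow(m, -1))) (Function('Q')(m, U) = Add(Mul(-10, Pow(m, -1)), Mul(-6, Rational(1, 7))) = Add(Mul(-10, Pow(m, -1)), Rational(-6, 7)) = Add(Rational(-6, 7), Mul(-10, Pow(m, -1))))
Mul(Add(-873, Mul(-1, 965)), Function('Q')(18, 18)) = Mul(Add(-873, Mul(-1, 965)), Add(Rational(-6, 7), Mul(-10, Pow(18, -1)))) = Mul(Add(-873, -965), Add(Rational(-6, 7), Mul(-10, Rational(1, 18)))) = Mul(-1838, Add(Rational(-6, 7), Rational(-5, 9))) = Mul(-1838, Rational(-89, 63)) = Rational(163582, 63)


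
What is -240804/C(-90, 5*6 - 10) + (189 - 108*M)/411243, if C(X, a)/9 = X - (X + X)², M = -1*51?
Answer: 1864718873/2226880845 ≈ 0.83737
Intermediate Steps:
M = -51
C(X, a) = -36*X² + 9*X (C(X, a) = 9*(X - (X + X)²) = 9*(X - (2*X)²) = 9*(X - 4*X²) = -36*X² + 9*X)
-240804/C(-90, 5*6 - 10) + (189 - 108*M)/411243 = -240804*(-1/(810*(1 - 4*(-90)))) + (189 - 108*(-51))/411243 = -240804*(-1/(810*(1 + 360))) + (189 + 5508)*(1/411243) = -240804/(9*(-90)*361) + 5697*(1/411243) = -240804/(-292410) + 1899/137081 = -240804*(-1/292410) + 1899/137081 = 13378/16245 + 1899/137081 = 1864718873/2226880845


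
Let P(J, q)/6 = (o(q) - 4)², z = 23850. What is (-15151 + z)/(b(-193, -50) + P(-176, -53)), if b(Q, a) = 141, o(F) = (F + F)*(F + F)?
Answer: 8699/756947085 ≈ 1.1492e-5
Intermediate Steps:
o(F) = 4*F² (o(F) = (2*F)*(2*F) = 4*F²)
P(J, q) = 6*(-4 + 4*q²)² (P(J, q) = 6*(4*q² - 4)² = 6*(-4 + 4*q²)²)
(-15151 + z)/(b(-193, -50) + P(-176, -53)) = (-15151 + 23850)/(141 + 96*(-1 + (-53)²)²) = 8699/(141 + 96*(-1 + 2809)²) = 8699/(141 + 96*2808²) = 8699/(141 + 96*7884864) = 8699/(141 + 756946944) = 8699/756947085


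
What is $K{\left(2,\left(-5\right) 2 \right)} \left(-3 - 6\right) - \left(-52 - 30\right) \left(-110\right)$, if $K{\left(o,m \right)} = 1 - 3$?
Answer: $-9002$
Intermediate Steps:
$K{\left(o,m \right)} = -2$
$K{\left(2,\left(-5\right) 2 \right)} \left(-3 - 6\right) - \left(-52 - 30\right) \left(-110\right) = - 2 \left(-3 - 6\right) - \left(-52 - 30\right) \left(-110\right) = \left(-2\right) \left(-9\right) - \left(-82\right) \left(-110\right) = 18 - 9020 = -9002$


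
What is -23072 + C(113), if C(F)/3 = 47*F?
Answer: -7139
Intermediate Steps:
C(F) = 141*F (C(F) = 3*(47*F) = 141*F)
-23072 + C(113) = -23072 + 141*113 = -23072 + 15933 = -7139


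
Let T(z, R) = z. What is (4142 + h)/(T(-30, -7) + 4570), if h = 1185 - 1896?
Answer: 3431/4540 ≈ 0.75573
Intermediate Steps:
h = -711
(4142 + h)/(T(-30, -7) + 4570) = (4142 - 711)/(-30 + 4570) = 3431/4540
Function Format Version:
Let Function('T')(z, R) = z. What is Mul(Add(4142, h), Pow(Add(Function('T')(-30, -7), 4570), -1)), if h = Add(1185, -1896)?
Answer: Rational(3431, 4540) ≈ 0.75573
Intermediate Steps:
h = -711
Mul(Add(4142, h), Pow(Add(Function('T')(-30, -7), 4570), -1)) = Mul(Add(4142, -711), Pow(Add(-30, 4570), -1)) = Mul(3431, Pow(4540, -1)) = Mul(3431, Rational(1, 4540)) = Rational(3431, 4540)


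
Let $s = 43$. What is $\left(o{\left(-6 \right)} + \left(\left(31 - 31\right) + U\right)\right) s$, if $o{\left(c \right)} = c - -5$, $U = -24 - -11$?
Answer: $-602$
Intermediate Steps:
$U = -13$ ($U = -24 + 11 = -13$)
$o{\left(c \right)} = 5 + c$ ($o{\left(c \right)} = c + 5 = 5 + c$)
$\left(o{\left(-6 \right)} + \left(\left(31 - 31\right) + U\right)\right) s = \left(\left(5 - 6\right) + \left(\left(31 - 31\right) - 13\right)\right) 43 = \left(-1 + \left(0 - 13\right)\right) 43 = \left(-1 - 13\right) 43 = \left(-14\right) 43 = -602$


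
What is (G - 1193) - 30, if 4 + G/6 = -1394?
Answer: -9611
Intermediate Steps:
G = -8388 (G = -24 + 6*(-1394) = -24 - 8364 = -8388)
(G - 1193) - 30 = (-8388 - 1193) - 30 = -9581 - 30 = -9611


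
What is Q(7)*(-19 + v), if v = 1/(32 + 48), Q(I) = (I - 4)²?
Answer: -13671/80 ≈ -170.89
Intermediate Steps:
Q(I) = (-4 + I)²
v = 1/80 ≈ 0.012500
Q(7)*(-19 + v) = (-4 + 7)²*(-19 + 1/80) = 3²*(-1519/80) = 9*(-1519/80) = -13671/80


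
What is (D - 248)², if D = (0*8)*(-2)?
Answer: 61504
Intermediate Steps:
D = 0 (D = 0*(-2) = 0)
(D - 248)² = (0 - 248)² = (-248)² = 61504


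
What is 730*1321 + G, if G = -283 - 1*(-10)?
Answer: 964057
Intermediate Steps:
G = -273 (G = -283 + 10 = -273)
730*1321 + G = 730*1321 - 273 = 964330 - 273 = 964057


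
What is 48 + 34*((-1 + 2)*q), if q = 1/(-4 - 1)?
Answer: 206/5 ≈ 41.200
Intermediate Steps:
q = -1/5 (q = 1/(-5) = -1/5 ≈ -0.20000)
48 + 34*((-1 + 2)*q) = 48 + 34*((-1 + 2)*(-1/5)) = 48 + 34*(1*(-1/5)) = 48 + 34*(-1/5) = 48 - 34/5 = 206/5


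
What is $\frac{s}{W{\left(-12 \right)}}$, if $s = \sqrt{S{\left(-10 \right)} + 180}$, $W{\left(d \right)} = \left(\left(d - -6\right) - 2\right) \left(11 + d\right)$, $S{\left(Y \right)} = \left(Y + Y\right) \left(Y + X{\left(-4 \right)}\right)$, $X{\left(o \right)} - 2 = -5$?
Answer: $\frac{\sqrt{110}}{4} \approx 2.622$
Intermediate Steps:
$X{\left(o \right)} = -3$ ($X{\left(o \right)} = 2 - 5 = -3$)
$S{\left(Y \right)} = 2 Y \left(-3 + Y\right)$ ($S{\left(Y \right)} = \left(Y + Y\right) \left(Y - 3\right) = 2 Y \left(-3 + Y\right)$)
$W{\left(d \right)} = \left(4 + d\right) \left(11 + d\right)$ ($W{\left(d \right)} = \left(\left(d + 6\right) - 2\right) \left(11 + d\right) = \left(\left(6 + d\right) - 2\right) \left(11 + d\right) = \left(4 + d\right) \left(11 + d\right)$)
$s = 2 \sqrt{110}$ ($s = \sqrt{2 \left(-10\right) \left(-3 - 10\right) + 180} = \sqrt{2 \left(-10\right) \left(-13\right) + 180} = \sqrt{260 + 180} = \sqrt{440} = 2 \sqrt{110} \approx 20.976$)
$\frac{s}{W{\left(-12 \right)}} = \frac{2 \sqrt{110}}{44 + \left(-12\right)^{2} + 15 \left(-12\right)} = \frac{2 \sqrt{110}}{44 + 144 - 180} = \frac{2 \sqrt{110}}{8} = 2 \sqrt{110} \cdot \frac{1}{8} = \frac{\sqrt{110}}{4}$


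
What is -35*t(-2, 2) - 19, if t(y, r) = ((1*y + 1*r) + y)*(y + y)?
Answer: -299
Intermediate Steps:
t(y, r) = 2*y*(r + 2*y) (t(y, r) = ((y + r) + y)*(2*y) = ((r + y) + y)*(2*y) = (r + 2*y)*(2*y) = 2*y*(r + 2*y))
-35*t(-2, 2) - 19 = -70*(-2)*(2 + 2*(-2)) - 19 = -70*(-2)*(2 - 4) - 19 = -70*(-2)*(-2) - 19 = -35*8 - 19 = -280 - 19 = -299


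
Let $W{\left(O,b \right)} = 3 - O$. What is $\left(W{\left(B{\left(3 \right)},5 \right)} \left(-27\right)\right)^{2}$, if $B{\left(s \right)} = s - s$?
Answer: $6561$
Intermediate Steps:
$B{\left(s \right)} = 0$
$\left(W{\left(B{\left(3 \right)},5 \right)} \left(-27\right)\right)^{2} = \left(\left(3 - 0\right) \left(-27\right)\right)^{2} = \left(\left(3 + 0\right) \left(-27\right)\right)^{2} = \left(3 \left(-27\right)\right)^{2} = \left(-81\right)^{2} = 6561$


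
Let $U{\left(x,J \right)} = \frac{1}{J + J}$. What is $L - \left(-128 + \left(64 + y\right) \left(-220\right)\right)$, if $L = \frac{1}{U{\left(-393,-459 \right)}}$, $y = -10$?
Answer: $11090$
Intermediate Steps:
$U{\left(x,J \right)} = \frac{1}{2 J}$
$L = -918$ ($L = \frac{1}{\frac{1}{2} \frac{1}{-459}} = \frac{1}{\frac{1}{2} \left(- \frac{1}{459}\right)} = \frac{1}{- \frac{1}{918}} = -918$)
$L - \left(-128 + \left(64 + y\right) \left(-220\right)\right) = -918 - \left(-128 + \left(64 - 10\right) \left(-220\right)\right) = -918 - \left(-128 + 54 \left(-220\right)\right) = -918 - \left(-128 - 11880\right) = -918 - -12008 = -918 + 12008 = 11090$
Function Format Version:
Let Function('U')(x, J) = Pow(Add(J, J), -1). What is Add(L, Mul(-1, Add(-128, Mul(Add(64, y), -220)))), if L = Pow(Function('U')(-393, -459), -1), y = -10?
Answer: 11090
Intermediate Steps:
Function('U')(x, J) = Mul(Rational(1, 2), Pow(J, -1)) (Function('U')(x, J) = Pow(Mul(2, J), -1) = Mul(Rational(1, 2), Pow(J, -1)))
L = -918 (L = Pow(Mul(Rational(1, 2), Pow(-459, -1)), -1) = Pow(Mul(Rational(1, 2), Rational(-1, 459)), -1) = Pow(Rational(-1, 918), -1) = -918)
Add(L, Mul(-1, Add(-128, Mul(Add(64, y), -220)))) = Add(-918, Mul(-1, Add(-128, Mul(Add(64, -10), -220)))) = Add(-918, Mul(-1, Add(-128, Mul(54, -220)))) = Add(-918, Mul(-1, Add(-128, -11880))) = Add(-918, Mul(-1, -12008)) = Add(-918, 12008) = 11090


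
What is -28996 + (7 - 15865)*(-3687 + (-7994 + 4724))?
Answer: 110295110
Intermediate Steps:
-28996 + (7 - 15865)*(-3687 + (-7994 + 4724)) = -28996 - 15858*(-3687 - 3270) = -28996 - 15858*(-6957) = -28996 + 110324106 = 110295110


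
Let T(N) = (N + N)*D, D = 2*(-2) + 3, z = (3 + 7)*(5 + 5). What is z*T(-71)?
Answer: 14200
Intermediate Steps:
z = 100 (z = 10*10 = 100)
D = -1 (D = -4 + 3 = -1)
T(N) = -2*N (T(N) = (N + N)*(-1) = (2*N)*(-1) = -2*N)
z*T(-71) = 100*(-2*(-71)) = 100*142 = 14200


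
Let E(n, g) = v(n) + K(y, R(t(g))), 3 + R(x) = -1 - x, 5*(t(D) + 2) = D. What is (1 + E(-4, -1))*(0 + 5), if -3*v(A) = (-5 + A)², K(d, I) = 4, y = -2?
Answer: -110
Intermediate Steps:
t(D) = -2 + D/5
R(x) = -4 - x (R(x) = -3 + (-1 - x) = -4 - x)
v(A) = -(-5 + A)²/3
E(n, g) = 4 - (-5 + n)²/3 (E(n, g) = -(-5 + n)²/3 + 4 = 4 - (-5 + n)²/3)
(1 + E(-4, -1))*(0 + 5) = (1 + (4 - (-5 - 4)²/3))*(0 + 5) = (1 + (4 - ⅓*(-9)²))*5 = (1 + (4 - ⅓*81))*5 = (1 + (4 - 27))*5 = (1 - 23)*5 = -22*5 = -110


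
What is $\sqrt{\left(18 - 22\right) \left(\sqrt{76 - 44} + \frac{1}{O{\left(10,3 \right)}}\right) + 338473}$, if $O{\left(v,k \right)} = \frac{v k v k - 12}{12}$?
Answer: $\frac{\sqrt{463369463 - 21904 \sqrt{2}}}{37} \approx 581.76$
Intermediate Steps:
$O{\left(v,k \right)} = -1 + \frac{k^{2} v^{2}}{12}$ ($O{\left(v,k \right)} = \left(k v v k - 12\right) \frac{1}{12} = \left(k v^{2} k - 12\right) \frac{1}{12} = \left(k^{2} v^{2} - 12\right) \frac{1}{12} = \left(-12 + k^{2} v^{2}\right) \frac{1}{12} = -1 + \frac{k^{2} v^{2}}{12}$)
$\sqrt{\left(18 - 22\right) \left(\sqrt{76 - 44} + \frac{1}{O{\left(10,3 \right)}}\right) + 338473} = \sqrt{\left(18 - 22\right) \left(\sqrt{76 - 44} + \frac{1}{-1 + \frac{3^{2} \cdot 10^{2}}{12}}\right) + 338473} = \sqrt{\left(18 - 22\right) \left(\sqrt{32} + \frac{1}{-1 + \frac{1}{12} \cdot 9 \cdot 100}\right) + 338473} = \sqrt{- 4 \left(4 \sqrt{2} + \frac{1}{-1 + 75}\right) + 338473} = \sqrt{- 4 \left(4 \sqrt{2} + \frac{1}{74}\right) + 338473} = \sqrt{- 4 \left(\frac{1}{74} + 4 \sqrt{2}\right) + 338473} = \sqrt{\left(- \frac{2}{37} - 16 \sqrt{2}\right) + 338473} = \sqrt{\frac{12523499}{37} - 16 \sqrt{2}}$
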